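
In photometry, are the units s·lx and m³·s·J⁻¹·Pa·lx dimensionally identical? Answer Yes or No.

Left side:
  lx = lm/m² (illuminance = luminous flux per area),
      = m⁻²·cd.
  Combining: s·lx = s · (m⁻²·cd) = m⁻²·s·cd.
Right side:
  J = N·m (work = force × distance),
      = kg·m²·s⁻².
  So J⁻¹ = kg⁻¹·m⁻²·s².
  Pa = N/m² (pressure = force per area),
      = kg·m⁻¹·s⁻².
  lx = lm/m² (illuminance = luminous flux per area),
      = m⁻²·cd.
  Combining: m³·s·J⁻¹·Pa·lx = m³ · s · (kg⁻¹·m⁻²·s²) · (kg·m⁻¹·s⁻²) · (m⁻²·cd) = m⁻²·s·cd.
Both reduce to m⁻²·s·cd.

Yes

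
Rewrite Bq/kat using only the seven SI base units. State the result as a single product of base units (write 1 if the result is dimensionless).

mol⁻¹

kat = s⁻¹·mol.
So kat⁻¹ = s·mol⁻¹.
Bq = s⁻¹.
Combining: kat⁻¹·Bq = (s·mol⁻¹) · s⁻¹ = mol⁻¹.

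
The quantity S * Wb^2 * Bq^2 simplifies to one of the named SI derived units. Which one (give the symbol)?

W

S = kg⁻¹·m⁻²·s³·A².
Wb = kg·m²·s⁻²·A⁻¹.
So Wb² = kg²·m⁴·s⁻⁴·A⁻².
Bq = s⁻¹.
So Bq² = s⁻².
Combining: S·Wb²·Bq² = (kg⁻¹·m⁻²·s³·A²) · (kg²·m⁴·s⁻⁴·A⁻²) · s⁻² = kg·m²·s⁻³.
kg·m²·s⁻³ is the base-SI form of the watt.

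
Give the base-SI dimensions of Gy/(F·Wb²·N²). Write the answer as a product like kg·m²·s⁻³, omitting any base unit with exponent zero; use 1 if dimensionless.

kg⁻³·m⁻²·s²

F = C/V (capacitance = charge per voltage),
    = A·s/(kg·m²·s⁻³·A⁻¹) (substituting C and V),
    = kg⁻¹·m⁻²·s⁴·A².
So F⁻¹ = kg·m²·s⁻⁴·A⁻².
Wb = V·s (flux: a volt is a weber per second),
    = kg·m²·s⁻²·A⁻¹.
So Wb⁻² = kg⁻²·m⁻⁴·s⁴·A².
N = kg·m/s² = kg·m·s⁻² (force = mass × acceleration).
So N⁻² = kg⁻²·m⁻²·s⁴.
Gy = J/kg (absorbed dose = energy per mass),
    = m²·s⁻².
Combining: F⁻¹·Wb⁻²·N⁻²·Gy = (kg·m²·s⁻⁴·A⁻²) · (kg⁻²·m⁻⁴·s⁴·A²) · (kg⁻²·m⁻²·s⁴) · (m²·s⁻²) = kg⁻³·m⁻²·s².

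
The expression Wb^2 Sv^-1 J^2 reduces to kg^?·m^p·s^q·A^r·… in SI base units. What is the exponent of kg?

Wb = V·s (flux: a volt is a weber per second),
    = kg·m²·s⁻²·A⁻¹.
So Wb² = kg²·m⁴·s⁻⁴·A⁻².
Sv = J/kg (equivalent dose = energy per mass),
    = m²·s⁻².
So Sv⁻¹ = m⁻²·s².
J = N·m (work = force × distance),
    = kg·m²·s⁻².
So J² = kg²·m⁴·s⁻⁴.
Combining: Wb²·Sv⁻¹·J² = (kg²·m⁴·s⁻⁴·A⁻²) · (m⁻²·s²) · (kg²·m⁴·s⁻⁴) = kg⁴·m⁶·s⁻⁶·A⁻².
The exponent of kg is 4.

4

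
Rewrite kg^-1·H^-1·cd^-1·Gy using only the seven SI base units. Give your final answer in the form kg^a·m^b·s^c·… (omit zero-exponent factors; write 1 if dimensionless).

kg⁻²·A²·cd⁻¹

H = Wb/A (inductance = flux per current),
    = kg·m²·s⁻²·A⁻².
So H⁻¹ = kg⁻¹·m⁻²·s²·A².
Gy = J/kg (absorbed dose = energy per mass),
    = m²·s⁻².
Combining: kg⁻¹·H⁻¹·cd⁻¹·Gy = kg⁻¹ · (kg⁻¹·m⁻²·s²·A²) · cd⁻¹ · (m²·s⁻²) = kg⁻²·A²·cd⁻¹.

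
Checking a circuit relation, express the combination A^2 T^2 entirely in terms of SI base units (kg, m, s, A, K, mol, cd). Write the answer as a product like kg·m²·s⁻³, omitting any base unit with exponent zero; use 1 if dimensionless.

kg²·s⁻⁴

T = Wb/m² (flux density = flux per area),
    = kg·s⁻²·A⁻¹.
So T² = kg²·s⁻⁴·A⁻².
Combining: A²·T² = A² · (kg²·s⁻⁴·A⁻²) = kg²·s⁻⁴.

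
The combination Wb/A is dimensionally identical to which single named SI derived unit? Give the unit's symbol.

H

Wb = V·s (flux: a volt is a weber per second),
    = kg·m²·s⁻²·A⁻¹.
Combining: Wb·A⁻¹ = (kg·m²·s⁻²·A⁻¹) · A⁻¹ = kg·m²·s⁻²·A⁻².
kg·m²·s⁻²·A⁻² is the base-SI form of the henry.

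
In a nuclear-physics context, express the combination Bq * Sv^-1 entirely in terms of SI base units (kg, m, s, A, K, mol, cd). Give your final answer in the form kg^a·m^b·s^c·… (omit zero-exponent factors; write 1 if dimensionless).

Bq = s⁻¹.
Sv = m²·s⁻².
So Sv⁻¹ = m⁻²·s².
Combining: Bq·Sv⁻¹ = s⁻¹ · (m⁻²·s²) = m⁻²·s.

m⁻²·s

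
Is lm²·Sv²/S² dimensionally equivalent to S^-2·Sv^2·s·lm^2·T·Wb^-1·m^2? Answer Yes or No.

Left side:
  lm = cd.
  So lm² = cd².
  S = kg⁻¹·m⁻²·s³·A².
  So S⁻² = kg²·m⁴·s⁻⁶·A⁻⁴.
  Sv = m²·s⁻².
  So Sv² = m⁴·s⁻⁴.
  Combining: lm²·S⁻²·Sv² = cd² · (kg²·m⁴·s⁻⁶·A⁻⁴) · (m⁴·s⁻⁴) = kg²·m⁸·s⁻¹⁰·A⁻⁴·cd².
Right side:
  S = 1/Ω (conductance is reciprocal resistance),
      = kg⁻¹·m⁻²·s³·A².
  So S⁻² = kg²·m⁴·s⁻⁶·A⁻⁴.
  Sv = J/kg (equivalent dose = energy per mass),
      = m²·s⁻².
  So Sv² = m⁴·s⁻⁴.
  lm = cd·sr = cd (luminous flux; sr is dimensionless).
  So lm² = cd².
  T = Wb/m² (flux density = flux per area),
      = kg·s⁻²·A⁻¹.
  Wb = V·s (flux: a volt is a weber per second),
      = kg·m²·s⁻²·A⁻¹.
  So Wb⁻¹ = kg⁻¹·m⁻²·s²·A.
  Combining: S⁻²·Sv²·s·lm²·T·Wb⁻¹·m² = (kg²·m⁴·s⁻⁶·A⁻⁴) · (m⁴·s⁻⁴) · s · cd² · (kg·s⁻²·A⁻¹) · (kg⁻¹·m⁻²·s²·A) · m² = kg²·m⁸·s⁻⁹·A⁻⁴·cd².
Left is kg²·m⁸·s⁻¹⁰·A⁻⁴·cd²; right is kg²·m⁸·s⁻⁹·A⁻⁴·cd² — different.

No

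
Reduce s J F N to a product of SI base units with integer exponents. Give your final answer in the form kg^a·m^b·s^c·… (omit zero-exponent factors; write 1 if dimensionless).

kg·m·s·A²

J = N·m (work = force × distance),
    = kg·m²·s⁻².
F = C/V (capacitance = charge per voltage),
    = A·s/(kg·m²·s⁻³·A⁻¹) (substituting C and V),
    = kg⁻¹·m⁻²·s⁴·A².
N = kg·m/s² = kg·m·s⁻² (force = mass × acceleration).
Combining: s·J·F·N = s · (kg·m²·s⁻²) · (kg⁻¹·m⁻²·s⁴·A²) · (kg·m·s⁻²) = kg·m·s·A².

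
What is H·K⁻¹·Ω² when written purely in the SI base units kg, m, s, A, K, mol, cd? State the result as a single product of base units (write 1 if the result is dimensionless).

kg³·m⁶·s⁻⁸·A⁻⁶·K⁻¹

H = kg·m²·s⁻²·A⁻².
Ω = kg·m²·s⁻³·A⁻².
So Ω² = kg²·m⁴·s⁻⁶·A⁻⁴.
Combining: H·K⁻¹·Ω² = (kg·m²·s⁻²·A⁻²) · K⁻¹ · (kg²·m⁴·s⁻⁶·A⁻⁴) = kg³·m⁶·s⁻⁸·A⁻⁶·K⁻¹.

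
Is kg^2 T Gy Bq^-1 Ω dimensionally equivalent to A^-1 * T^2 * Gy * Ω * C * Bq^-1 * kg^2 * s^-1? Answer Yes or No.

Left side:
  T = Wb/m² (flux density = flux per area),
      = kg·s⁻²·A⁻¹.
  Gy = J/kg (absorbed dose = energy per mass),
      = m²·s⁻².
  Bq = 1/s = s⁻¹ (activity is decays per second).
  So Bq⁻¹ = s.
  Ω = V/A (resistance = voltage per current),
      = kg·m²·s⁻³·A⁻².
  Combining: kg²·T·Gy·Bq⁻¹·Ω = kg² · (kg·s⁻²·A⁻¹) · (m²·s⁻²) · s · (kg·m²·s⁻³·A⁻²) = kg⁴·m⁴·s⁻⁶·A⁻³.
Right side:
  T = Wb/m² (flux density = flux per area),
      = kg·s⁻²·A⁻¹.
  So T² = kg²·s⁻⁴·A⁻².
  Gy = J/kg (absorbed dose = energy per mass),
      = m²·s⁻².
  Ω = V/A (resistance = voltage per current),
      = kg·m²·s⁻³·A⁻².
  C = A·s = s·A (charge = current × time).
  Bq = 1/s = s⁻¹ (activity is decays per second).
  So Bq⁻¹ = s.
  Combining: A⁻¹·T²·Gy·Ω·C·Bq⁻¹·kg²·s⁻¹ = A⁻¹ · (kg²·s⁻⁴·A⁻²) · (m²·s⁻²) · (kg·m²·s⁻³·A⁻²) · (s·A) · s · kg² · s⁻¹ = kg⁵·m⁴·s⁻⁸·A⁻⁴.
Left is kg⁴·m⁴·s⁻⁶·A⁻³; right is kg⁵·m⁴·s⁻⁸·A⁻⁴ — different.

No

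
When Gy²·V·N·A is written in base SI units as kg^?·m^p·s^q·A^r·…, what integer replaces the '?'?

Gy = m²·s⁻².
So Gy² = m⁴·s⁻⁴.
V = kg·m²·s⁻³·A⁻¹.
N = kg·m·s⁻².
Combining: Gy²·V·N·A = (m⁴·s⁻⁴) · (kg·m²·s⁻³·A⁻¹) · (kg·m·s⁻²) · A = kg²·m⁷·s⁻⁹.
The exponent of kg is 2.

2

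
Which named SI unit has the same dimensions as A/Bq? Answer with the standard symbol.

C

Bq = 1/s = s⁻¹ (activity is decays per second).
So Bq⁻¹ = s.
Combining: Bq⁻¹·A = s · A = s·A.
s·A is the base-SI form of the coulomb.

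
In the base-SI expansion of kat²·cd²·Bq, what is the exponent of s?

-3

kat = s⁻¹·mol.
So kat² = s⁻²·mol².
Bq = s⁻¹.
Combining: kat²·cd²·Bq = (s⁻²·mol²) · cd² · s⁻¹ = s⁻³·mol²·cd².
The exponent of s is -3.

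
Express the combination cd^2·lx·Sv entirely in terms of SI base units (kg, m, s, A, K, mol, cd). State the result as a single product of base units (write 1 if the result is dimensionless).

s⁻²·cd³

lx = lm/m² (illuminance = luminous flux per area),
    = m⁻²·cd.
Sv = J/kg (equivalent dose = energy per mass),
    = m²·s⁻².
Combining: cd²·lx·Sv = cd² · (m⁻²·cd) · (m²·s⁻²) = s⁻²·cd³.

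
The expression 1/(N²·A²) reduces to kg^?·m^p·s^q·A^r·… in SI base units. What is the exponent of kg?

-2

N = kg·m·s⁻².
So N⁻² = kg⁻²·m⁻²·s⁴.
Combining: N⁻²·A⁻² = (kg⁻²·m⁻²·s⁴) · A⁻² = kg⁻²·m⁻²·s⁴·A⁻².
The exponent of kg is -2.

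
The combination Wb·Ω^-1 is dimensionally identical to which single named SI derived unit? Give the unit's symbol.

Wb = V·s (flux: a volt is a weber per second),
    = kg·m²·s⁻²·A⁻¹.
Ω = V/A (resistance = voltage per current),
    = kg·m²·s⁻³·A⁻².
So Ω⁻¹ = kg⁻¹·m⁻²·s³·A².
Combining: Wb·Ω⁻¹ = (kg·m²·s⁻²·A⁻¹) · (kg⁻¹·m⁻²·s³·A²) = s·A.
s·A is the base-SI form of the coulomb.

C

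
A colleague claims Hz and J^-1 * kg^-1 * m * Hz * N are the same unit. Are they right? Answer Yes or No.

No

Left side:
  Hz = 1/s = s⁻¹ (frequency is cycles per second).
Right side:
  J = kg·m²·s⁻².
  So J⁻¹ = kg⁻¹·m⁻²·s².
  Hz = s⁻¹.
  N = kg·m·s⁻².
  Combining: J⁻¹·kg⁻¹·m·Hz·N = (kg⁻¹·m⁻²·s²) · kg⁻¹ · m · s⁻¹ · (kg·m·s⁻²) = kg⁻¹·s⁻¹.
Left is s⁻¹; right is kg⁻¹·s⁻¹ — different.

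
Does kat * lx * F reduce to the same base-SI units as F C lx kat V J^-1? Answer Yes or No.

Left side:
  kat = s⁻¹·mol.
  lx = m⁻²·cd.
  F = kg⁻¹·m⁻²·s⁴·A².
  Combining: kat·lx·F = (s⁻¹·mol) · (m⁻²·cd) · (kg⁻¹·m⁻²·s⁴·A²) = kg⁻¹·m⁻⁴·s³·A²·mol·cd.
Right side:
  F = kg⁻¹·m⁻²·s⁴·A².
  C = s·A.
  lx = m⁻²·cd.
  kat = s⁻¹·mol.
  V = kg·m²·s⁻³·A⁻¹.
  J = kg·m²·s⁻².
  So J⁻¹ = kg⁻¹·m⁻²·s².
  Combining: F·C·lx·kat·V·J⁻¹ = (kg⁻¹·m⁻²·s⁴·A²) · (s·A) · (m⁻²·cd) · (s⁻¹·mol) · (kg·m²·s⁻³·A⁻¹) · (kg⁻¹·m⁻²·s²) = kg⁻¹·m⁻⁴·s³·A²·mol·cd.
Both reduce to kg⁻¹·m⁻⁴·s³·A²·mol·cd.

Yes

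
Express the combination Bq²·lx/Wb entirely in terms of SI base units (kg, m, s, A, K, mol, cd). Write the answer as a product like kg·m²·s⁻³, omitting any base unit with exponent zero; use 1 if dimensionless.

Wb = kg·m²·s⁻²·A⁻¹.
So Wb⁻¹ = kg⁻¹·m⁻²·s²·A.
Bq = s⁻¹.
So Bq² = s⁻².
lx = m⁻²·cd.
Combining: Wb⁻¹·Bq²·lx = (kg⁻¹·m⁻²·s²·A) · s⁻² · (m⁻²·cd) = kg⁻¹·m⁻⁴·A·cd.

kg⁻¹·m⁻⁴·A·cd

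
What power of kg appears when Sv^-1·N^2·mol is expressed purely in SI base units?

2

Sv = m²·s⁻².
So Sv⁻¹ = m⁻²·s².
N = kg·m·s⁻².
So N² = kg²·m²·s⁻⁴.
Combining: Sv⁻¹·N²·mol = (m⁻²·s²) · (kg²·m²·s⁻⁴) · mol = kg²·s⁻²·mol.
The exponent of kg is 2.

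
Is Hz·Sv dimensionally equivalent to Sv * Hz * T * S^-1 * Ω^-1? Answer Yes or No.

No

Left side:
  Hz = 1/s = s⁻¹ (frequency is cycles per second).
  Sv = J/kg (equivalent dose = energy per mass),
      = m²·s⁻².
  Combining: Hz·Sv = s⁻¹ · (m²·s⁻²) = m²·s⁻³.
Right side:
  Sv = m²·s⁻².
  Hz = s⁻¹.
  T = kg·s⁻²·A⁻¹.
  S = kg⁻¹·m⁻²·s³·A².
  So S⁻¹ = kg·m²·s⁻³·A⁻².
  Ω = kg·m²·s⁻³·A⁻².
  So Ω⁻¹ = kg⁻¹·m⁻²·s³·A².
  Combining: Sv·Hz·T·S⁻¹·Ω⁻¹ = (m²·s⁻²) · s⁻¹ · (kg·s⁻²·A⁻¹) · (kg·m²·s⁻³·A⁻²) · (kg⁻¹·m⁻²·s³·A²) = kg·m²·s⁻⁵·A⁻¹.
Left is m²·s⁻³; right is kg·m²·s⁻⁵·A⁻¹ — different.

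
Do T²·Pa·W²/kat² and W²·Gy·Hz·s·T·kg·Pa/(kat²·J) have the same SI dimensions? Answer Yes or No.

No

Left side:
  T = Wb/m² (flux density = flux per area),
      = kg·s⁻²·A⁻¹.
  So T² = kg²·s⁻⁴·A⁻².
  Pa = N/m² (pressure = force per area),
      = kg·m⁻¹·s⁻².
  kat = mol/s = s⁻¹·mol (catalytic activity).
  So kat⁻² = s²·mol⁻².
  W = J/s (power = energy per time),
      = kg·m²·s⁻³.
  So W² = kg²·m⁴·s⁻⁶.
  Combining: T²·Pa·kat⁻²·W² = (kg²·s⁻⁴·A⁻²) · (kg·m⁻¹·s⁻²) · (s²·mol⁻²) · (kg²·m⁴·s⁻⁶) = kg⁵·m³·s⁻¹⁰·A⁻²·mol⁻².
Right side:
  W = J/s (power = energy per time),
      = kg·m²·s⁻³.
  So W² = kg²·m⁴·s⁻⁶.
  Gy = J/kg (absorbed dose = energy per mass),
      = m²·s⁻².
  Hz = 1/s = s⁻¹ (frequency is cycles per second).
  T = Wb/m² (flux density = flux per area),
      = kg·s⁻²·A⁻¹.
  kat = mol/s = s⁻¹·mol (catalytic activity).
  So kat⁻² = s²·mol⁻².
  J = N·m (work = force × distance),
      = kg·m²·s⁻².
  So J⁻¹ = kg⁻¹·m⁻²·s².
  Pa = N/m² (pressure = force per area),
      = kg·m⁻¹·s⁻².
  Combining: W²·Gy·Hz·s·T·kg·kat⁻²·J⁻¹·Pa = (kg²·m⁴·s⁻⁶) · (m²·s⁻²) · s⁻¹ · s · (kg·s⁻²·A⁻¹) · kg · (s²·mol⁻²) · (kg⁻¹·m⁻²·s²) · (kg·m⁻¹·s⁻²) = kg⁴·m³·s⁻⁸·A⁻¹·mol⁻².
Left is kg⁵·m³·s⁻¹⁰·A⁻²·mol⁻²; right is kg⁴·m³·s⁻⁸·A⁻¹·mol⁻² — different.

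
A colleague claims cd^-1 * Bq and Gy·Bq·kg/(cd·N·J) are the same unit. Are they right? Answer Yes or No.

Left side:
  Bq = s⁻¹.
  Combining: cd⁻¹·Bq = cd⁻¹ · s⁻¹ = s⁻¹·cd⁻¹.
Right side:
  Gy = m²·s⁻².
  Bq = s⁻¹.
  N = kg·m·s⁻².
  So N⁻¹ = kg⁻¹·m⁻¹·s².
  J = kg·m²·s⁻².
  So J⁻¹ = kg⁻¹·m⁻²·s².
  Combining: Gy·Bq·cd⁻¹·N⁻¹·J⁻¹·kg = (m²·s⁻²) · s⁻¹ · cd⁻¹ · (kg⁻¹·m⁻¹·s²) · (kg⁻¹·m⁻²·s²) · kg = kg⁻¹·m⁻¹·s·cd⁻¹.
Left is s⁻¹·cd⁻¹; right is kg⁻¹·m⁻¹·s·cd⁻¹ — different.

No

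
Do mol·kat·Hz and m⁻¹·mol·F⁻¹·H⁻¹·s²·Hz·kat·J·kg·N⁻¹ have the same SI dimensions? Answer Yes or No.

Left side:
  kat = mol/s = s⁻¹·mol (catalytic activity).
  Hz = 1/s = s⁻¹ (frequency is cycles per second).
  Combining: mol·kat·Hz = mol · (s⁻¹·mol) · s⁻¹ = s⁻²·mol².
Right side:
  F = C/V (capacitance = charge per voltage),
      = A·s/(kg·m²·s⁻³·A⁻¹) (substituting C and V),
      = kg⁻¹·m⁻²·s⁴·A².
  So F⁻¹ = kg·m²·s⁻⁴·A⁻².
  H = Wb/A (inductance = flux per current),
      = kg·m²·s⁻²·A⁻².
  So H⁻¹ = kg⁻¹·m⁻²·s²·A².
  Hz = 1/s = s⁻¹ (frequency is cycles per second).
  kat = mol/s = s⁻¹·mol (catalytic activity).
  J = N·m (work = force × distance),
      = kg·m²·s⁻².
  N = kg·m/s² = kg·m·s⁻² (force = mass × acceleration).
  So N⁻¹ = kg⁻¹·m⁻¹·s².
  Combining: m⁻¹·mol·F⁻¹·H⁻¹·s²·Hz·kat·J·kg·N⁻¹ = m⁻¹ · mol · (kg·m²·s⁻⁴·A⁻²) · (kg⁻¹·m⁻²·s²·A²) · s² · s⁻¹ · (s⁻¹·mol) · (kg·m²·s⁻²) · kg · (kg⁻¹·m⁻¹·s²) = kg·s⁻²·mol².
Left is s⁻²·mol²; right is kg·s⁻²·mol² — different.

No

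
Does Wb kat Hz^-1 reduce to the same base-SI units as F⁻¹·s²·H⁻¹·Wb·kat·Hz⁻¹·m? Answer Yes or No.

Left side:
  Wb = V·s (flux: a volt is a weber per second),
      = kg·m²·s⁻²·A⁻¹.
  kat = mol/s = s⁻¹·mol (catalytic activity).
  Hz = 1/s = s⁻¹ (frequency is cycles per second).
  So Hz⁻¹ = s.
  Combining: Wb·kat·Hz⁻¹ = (kg·m²·s⁻²·A⁻¹) · (s⁻¹·mol) · s = kg·m²·s⁻²·A⁻¹·mol.
Right side:
  F = kg⁻¹·m⁻²·s⁴·A².
  So F⁻¹ = kg·m²·s⁻⁴·A⁻².
  H = kg·m²·s⁻²·A⁻².
  So H⁻¹ = kg⁻¹·m⁻²·s²·A².
  Wb = kg·m²·s⁻²·A⁻¹.
  kat = s⁻¹·mol.
  Hz = s⁻¹.
  So Hz⁻¹ = s.
  Combining: F⁻¹·s²·H⁻¹·Wb·kat·Hz⁻¹·m = (kg·m²·s⁻⁴·A⁻²) · s² · (kg⁻¹·m⁻²·s²·A²) · (kg·m²·s⁻²·A⁻¹) · (s⁻¹·mol) · s · m = kg·m³·s⁻²·A⁻¹·mol.
Left is kg·m²·s⁻²·A⁻¹·mol; right is kg·m³·s⁻²·A⁻¹·mol — different.

No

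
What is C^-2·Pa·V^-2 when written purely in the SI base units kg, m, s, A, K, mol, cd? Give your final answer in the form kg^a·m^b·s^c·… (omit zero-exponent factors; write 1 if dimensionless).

kg⁻¹·m⁻⁵·s²

C = A·s = s·A (charge = current × time).
So C⁻² = s⁻²·A⁻².
Pa = N/m² (pressure = force per area),
    = kg·m⁻¹·s⁻².
V = W/A (potential = power per current),
    = kg·m²·s⁻³·A⁻¹.
So V⁻² = kg⁻²·m⁻⁴·s⁶·A².
Combining: C⁻²·Pa·V⁻² = (s⁻²·A⁻²) · (kg·m⁻¹·s⁻²) · (kg⁻²·m⁻⁴·s⁶·A²) = kg⁻¹·m⁻⁵·s².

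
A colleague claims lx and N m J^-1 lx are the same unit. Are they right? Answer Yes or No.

Left side:
  lx = lm/m² (illuminance = luminous flux per area),
      = m⁻²·cd.
Right side:
  N = kg·m·s⁻².
  J = kg·m²·s⁻².
  So J⁻¹ = kg⁻¹·m⁻²·s².
  lx = m⁻²·cd.
  Combining: N·m·J⁻¹·lx = (kg·m·s⁻²) · m · (kg⁻¹·m⁻²·s²) · (m⁻²·cd) = m⁻²·cd.
Both reduce to m⁻²·cd.

Yes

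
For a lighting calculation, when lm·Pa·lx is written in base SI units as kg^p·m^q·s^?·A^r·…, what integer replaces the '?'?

-2

lm = cd·sr = cd (luminous flux; sr is dimensionless).
Pa = N/m² (pressure = force per area),
    = kg·m⁻¹·s⁻².
lx = lm/m² (illuminance = luminous flux per area),
    = m⁻²·cd.
Combining: lm·Pa·lx = cd · (kg·m⁻¹·s⁻²) · (m⁻²·cd) = kg·m⁻³·s⁻²·cd².
The exponent of s is -2.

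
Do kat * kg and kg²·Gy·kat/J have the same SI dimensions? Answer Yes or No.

Left side:
  kat = s⁻¹·mol.
  Combining: kat·kg = (s⁻¹·mol) · kg = kg·s⁻¹·mol.
Right side:
  Gy = m²·s⁻².
  kat = s⁻¹·mol.
  J = kg·m²·s⁻².
  So J⁻¹ = kg⁻¹·m⁻²·s².
  Combining: kg²·Gy·kat·J⁻¹ = kg² · (m²·s⁻²) · (s⁻¹·mol) · (kg⁻¹·m⁻²·s²) = kg·s⁻¹·mol.
Both reduce to kg·s⁻¹·mol.

Yes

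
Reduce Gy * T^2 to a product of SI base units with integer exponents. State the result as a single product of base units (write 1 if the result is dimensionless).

kg²·m²·s⁻⁶·A⁻²

Gy = J/kg (absorbed dose = energy per mass),
    = m²·s⁻².
T = Wb/m² (flux density = flux per area),
    = kg·s⁻²·A⁻¹.
So T² = kg²·s⁻⁴·A⁻².
Combining: Gy·T² = (m²·s⁻²) · (kg²·s⁻⁴·A⁻²) = kg²·m²·s⁻⁶·A⁻².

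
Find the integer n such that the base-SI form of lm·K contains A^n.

0

lm = cd·sr = cd (luminous flux; sr is dimensionless).
Combining: lm·K = cd · K = K·cd.
The exponent of A is 0.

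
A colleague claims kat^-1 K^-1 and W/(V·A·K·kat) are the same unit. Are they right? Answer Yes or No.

Left side:
  kat = mol/s = s⁻¹·mol (catalytic activity).
  So kat⁻¹ = s·mol⁻¹.
  Combining: kat⁻¹·K⁻¹ = (s·mol⁻¹) · K⁻¹ = s·K⁻¹·mol⁻¹.
Right side:
  V = kg·m²·s⁻³·A⁻¹.
  So V⁻¹ = kg⁻¹·m⁻²·s³·A.
  W = kg·m²·s⁻³.
  kat = s⁻¹·mol.
  So kat⁻¹ = s·mol⁻¹.
  Combining: V⁻¹·W·A⁻¹·K⁻¹·kat⁻¹ = (kg⁻¹·m⁻²·s³·A) · (kg·m²·s⁻³) · A⁻¹ · K⁻¹ · (s·mol⁻¹) = s·K⁻¹·mol⁻¹.
Both reduce to s·K⁻¹·mol⁻¹.

Yes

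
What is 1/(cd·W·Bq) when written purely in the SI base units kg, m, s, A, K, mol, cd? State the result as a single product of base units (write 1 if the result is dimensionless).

W = kg·m²·s⁻³.
So W⁻¹ = kg⁻¹·m⁻²·s³.
Bq = s⁻¹.
So Bq⁻¹ = s.
Combining: cd⁻¹·W⁻¹·Bq⁻¹ = cd⁻¹ · (kg⁻¹·m⁻²·s³) · s = kg⁻¹·m⁻²·s⁴·cd⁻¹.

kg⁻¹·m⁻²·s⁴·cd⁻¹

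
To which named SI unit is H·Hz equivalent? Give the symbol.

H = Wb/A (inductance = flux per current),
    = kg·m²·s⁻²·A⁻².
Hz = 1/s = s⁻¹ (frequency is cycles per second).
Combining: H·Hz = (kg·m²·s⁻²·A⁻²) · s⁻¹ = kg·m²·s⁻³·A⁻².
kg·m²·s⁻³·A⁻² is the base-SI form of the ohm.

Ω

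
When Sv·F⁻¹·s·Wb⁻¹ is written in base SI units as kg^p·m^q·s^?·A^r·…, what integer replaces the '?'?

-3

Sv = m²·s⁻².
F = kg⁻¹·m⁻²·s⁴·A².
So F⁻¹ = kg·m²·s⁻⁴·A⁻².
Wb = kg·m²·s⁻²·A⁻¹.
So Wb⁻¹ = kg⁻¹·m⁻²·s²·A.
Combining: Sv·F⁻¹·s·Wb⁻¹ = (m²·s⁻²) · (kg·m²·s⁻⁴·A⁻²) · s · (kg⁻¹·m⁻²·s²·A) = m²·s⁻³·A⁻¹.
The exponent of s is -3.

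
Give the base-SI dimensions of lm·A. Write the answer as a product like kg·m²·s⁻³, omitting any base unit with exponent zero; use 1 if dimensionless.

lm = cd.
Combining: lm·A = cd · A = A·cd.

A·cd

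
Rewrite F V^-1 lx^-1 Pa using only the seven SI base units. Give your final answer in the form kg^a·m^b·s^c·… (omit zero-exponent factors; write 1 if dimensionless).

F = C/V (capacitance = charge per voltage),
    = A·s/(kg·m²·s⁻³·A⁻¹) (substituting C and V),
    = kg⁻¹·m⁻²·s⁴·A².
V = W/A (potential = power per current),
    = kg·m²·s⁻³·A⁻¹.
So V⁻¹ = kg⁻¹·m⁻²·s³·A.
lx = lm/m² (illuminance = luminous flux per area),
    = m⁻²·cd.
So lx⁻¹ = m²·cd⁻¹.
Pa = N/m² (pressure = force per area),
    = kg·m⁻¹·s⁻².
Combining: F·V⁻¹·lx⁻¹·Pa = (kg⁻¹·m⁻²·s⁴·A²) · (kg⁻¹·m⁻²·s³·A) · (m²·cd⁻¹) · (kg·m⁻¹·s⁻²) = kg⁻¹·m⁻³·s⁵·A³·cd⁻¹.

kg⁻¹·m⁻³·s⁵·A³·cd⁻¹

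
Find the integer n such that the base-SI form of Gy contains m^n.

2

Gy = m²·s⁻².
The exponent of m is 2.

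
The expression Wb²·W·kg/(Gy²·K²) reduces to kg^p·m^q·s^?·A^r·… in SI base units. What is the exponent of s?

-3

Gy = J/kg (absorbed dose = energy per mass),
    = m²·s⁻².
So Gy⁻² = m⁻⁴·s⁴.
Wb = V·s (flux: a volt is a weber per second),
    = kg·m²·s⁻²·A⁻¹.
So Wb² = kg²·m⁴·s⁻⁴·A⁻².
W = J/s (power = energy per time),
    = kg·m²·s⁻³.
Combining: Gy⁻²·Wb²·W·kg·K⁻² = (m⁻⁴·s⁴) · (kg²·m⁴·s⁻⁴·A⁻²) · (kg·m²·s⁻³) · kg · K⁻² = kg⁴·m²·s⁻³·A⁻²·K⁻².
The exponent of s is -3.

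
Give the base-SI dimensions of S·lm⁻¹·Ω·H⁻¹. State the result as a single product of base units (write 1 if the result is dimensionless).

kg⁻¹·m⁻²·s²·A²·cd⁻¹

S = 1/Ω (conductance is reciprocal resistance),
    = kg⁻¹·m⁻²·s³·A².
lm = cd·sr = cd (luminous flux; sr is dimensionless).
So lm⁻¹ = cd⁻¹.
Ω = V/A (resistance = voltage per current),
    = kg·m²·s⁻³·A⁻².
H = Wb/A (inductance = flux per current),
    = kg·m²·s⁻²·A⁻².
So H⁻¹ = kg⁻¹·m⁻²·s²·A².
Combining: S·lm⁻¹·Ω·H⁻¹ = (kg⁻¹·m⁻²·s³·A²) · cd⁻¹ · (kg·m²·s⁻³·A⁻²) · (kg⁻¹·m⁻²·s²·A²) = kg⁻¹·m⁻²·s²·A²·cd⁻¹.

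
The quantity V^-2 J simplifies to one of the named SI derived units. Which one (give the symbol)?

F

V = W/A (potential = power per current),
    = kg·m²·s⁻³·A⁻¹.
So V⁻² = kg⁻²·m⁻⁴·s⁶·A².
J = N·m (work = force × distance),
    = kg·m²·s⁻².
Combining: V⁻²·J = (kg⁻²·m⁻⁴·s⁶·A²) · (kg·m²·s⁻²) = kg⁻¹·m⁻²·s⁴·A².
kg⁻¹·m⁻²·s⁴·A² is the base-SI form of the farad.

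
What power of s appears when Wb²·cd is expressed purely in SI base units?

-4

Wb = kg·m²·s⁻²·A⁻¹.
So Wb² = kg²·m⁴·s⁻⁴·A⁻².
Combining: Wb²·cd = (kg²·m⁴·s⁻⁴·A⁻²) · cd = kg²·m⁴·s⁻⁴·A⁻²·cd.
The exponent of s is -4.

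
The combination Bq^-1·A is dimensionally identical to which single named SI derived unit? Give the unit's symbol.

C

Bq = 1/s = s⁻¹ (activity is decays per second).
So Bq⁻¹ = s.
Combining: Bq⁻¹·A = s · A = s·A.
s·A is the base-SI form of the coulomb.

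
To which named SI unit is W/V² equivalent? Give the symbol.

V = W/A (potential = power per current),
    = kg·m²·s⁻³·A⁻¹.
So V⁻² = kg⁻²·m⁻⁴·s⁶·A².
W = J/s (power = energy per time),
    = kg·m²·s⁻³.
Combining: V⁻²·W = (kg⁻²·m⁻⁴·s⁶·A²) · (kg·m²·s⁻³) = kg⁻¹·m⁻²·s³·A².
kg⁻¹·m⁻²·s³·A² is the base-SI form of the siemens.

S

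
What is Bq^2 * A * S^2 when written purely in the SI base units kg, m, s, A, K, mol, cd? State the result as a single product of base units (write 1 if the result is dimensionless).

Bq = s⁻¹.
So Bq² = s⁻².
S = kg⁻¹·m⁻²·s³·A².
So S² = kg⁻²·m⁻⁴·s⁶·A⁴.
Combining: Bq²·A·S² = s⁻² · A · (kg⁻²·m⁻⁴·s⁶·A⁴) = kg⁻²·m⁻⁴·s⁴·A⁵.

kg⁻²·m⁻⁴·s⁴·A⁵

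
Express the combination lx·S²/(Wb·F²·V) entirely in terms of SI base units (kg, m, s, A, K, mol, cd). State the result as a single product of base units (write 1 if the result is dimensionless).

kg⁻²·m⁻⁶·s³·A²·cd

lx = lm/m² (illuminance = luminous flux per area),
    = m⁻²·cd.
Wb = V·s (flux: a volt is a weber per second),
    = kg·m²·s⁻²·A⁻¹.
So Wb⁻¹ = kg⁻¹·m⁻²·s²·A.
F = C/V (capacitance = charge per voltage),
    = A·s/(kg·m²·s⁻³·A⁻¹) (substituting C and V),
    = kg⁻¹·m⁻²·s⁴·A².
So F⁻² = kg²·m⁴·s⁻⁸·A⁻⁴.
S = 1/Ω (conductance is reciprocal resistance),
    = kg⁻¹·m⁻²·s³·A².
So S² = kg⁻²·m⁻⁴·s⁶·A⁴.
V = W/A (potential = power per current),
    = kg·m²·s⁻³·A⁻¹.
So V⁻¹ = kg⁻¹·m⁻²·s³·A.
Combining: lx·Wb⁻¹·F⁻²·S²·V⁻¹ = (m⁻²·cd) · (kg⁻¹·m⁻²·s²·A) · (kg²·m⁴·s⁻⁸·A⁻⁴) · (kg⁻²·m⁻⁴·s⁶·A⁴) · (kg⁻¹·m⁻²·s³·A) = kg⁻²·m⁻⁶·s³·A²·cd.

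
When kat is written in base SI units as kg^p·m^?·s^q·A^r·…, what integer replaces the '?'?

0

kat = s⁻¹·mol.
The exponent of m is 0.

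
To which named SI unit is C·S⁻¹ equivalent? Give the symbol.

C = s·A.
S = kg⁻¹·m⁻²·s³·A².
So S⁻¹ = kg·m²·s⁻³·A⁻².
Combining: C·S⁻¹ = (s·A) · (kg·m²·s⁻³·A⁻²) = kg·m²·s⁻²·A⁻¹.
kg·m²·s⁻²·A⁻¹ is the base-SI form of the weber.

Wb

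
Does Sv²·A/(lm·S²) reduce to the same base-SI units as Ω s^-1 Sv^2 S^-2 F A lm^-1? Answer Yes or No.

Left side:
  Sv = J/kg (equivalent dose = energy per mass),
      = m²·s⁻².
  So Sv² = m⁴·s⁻⁴.
  lm = cd·sr = cd (luminous flux; sr is dimensionless).
  So lm⁻¹ = cd⁻¹.
  S = 1/Ω (conductance is reciprocal resistance),
      = kg⁻¹·m⁻²·s³·A².
  So S⁻² = kg²·m⁴·s⁻⁶·A⁻⁴.
  Combining: Sv²·lm⁻¹·A·S⁻² = (m⁴·s⁻⁴) · cd⁻¹ · A · (kg²·m⁴·s⁻⁶·A⁻⁴) = kg²·m⁸·s⁻¹⁰·A⁻³·cd⁻¹.
Right side:
  Ω = V/A (resistance = voltage per current),
      = kg·m²·s⁻³·A⁻².
  Sv = J/kg (equivalent dose = energy per mass),
      = m²·s⁻².
  So Sv² = m⁴·s⁻⁴.
  S = 1/Ω (conductance is reciprocal resistance),
      = kg⁻¹·m⁻²·s³·A².
  So S⁻² = kg²·m⁴·s⁻⁶·A⁻⁴.
  F = C/V (capacitance = charge per voltage),
      = A·s/(kg·m²·s⁻³·A⁻¹) (substituting C and V),
      = kg⁻¹·m⁻²·s⁴·A².
  lm = cd·sr = cd (luminous flux; sr is dimensionless).
  So lm⁻¹ = cd⁻¹.
  Combining: Ω·s⁻¹·Sv²·S⁻²·F·A·lm⁻¹ = (kg·m²·s⁻³·A⁻²) · s⁻¹ · (m⁴·s⁻⁴) · (kg²·m⁴·s⁻⁶·A⁻⁴) · (kg⁻¹·m⁻²·s⁴·A²) · A · cd⁻¹ = kg²·m⁸·s⁻¹⁰·A⁻³·cd⁻¹.
Both reduce to kg²·m⁸·s⁻¹⁰·A⁻³·cd⁻¹.

Yes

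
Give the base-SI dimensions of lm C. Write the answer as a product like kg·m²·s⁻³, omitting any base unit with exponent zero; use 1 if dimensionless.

lm = cd·sr = cd (luminous flux; sr is dimensionless).
C = A·s = s·A (charge = current × time).
Combining: lm·C = cd · (s·A) = s·A·cd.

s·A·cd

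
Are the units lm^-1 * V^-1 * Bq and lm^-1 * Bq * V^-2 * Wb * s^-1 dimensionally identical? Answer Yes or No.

Left side:
  lm = cd·sr = cd (luminous flux; sr is dimensionless).
  So lm⁻¹ = cd⁻¹.
  V = W/A (potential = power per current),
      = kg·m²·s⁻³·A⁻¹.
  So V⁻¹ = kg⁻¹·m⁻²·s³·A.
  Bq = 1/s = s⁻¹ (activity is decays per second).
  Combining: lm⁻¹·V⁻¹·Bq = cd⁻¹ · (kg⁻¹·m⁻²·s³·A) · s⁻¹ = kg⁻¹·m⁻²·s²·A·cd⁻¹.
Right side:
  lm = cd·sr = cd (luminous flux; sr is dimensionless).
  So lm⁻¹ = cd⁻¹.
  Bq = 1/s = s⁻¹ (activity is decays per second).
  V = W/A (potential = power per current),
      = kg·m²·s⁻³·A⁻¹.
  So V⁻² = kg⁻²·m⁻⁴·s⁶·A².
  Wb = V·s (flux: a volt is a weber per second),
      = kg·m²·s⁻²·A⁻¹.
  Combining: lm⁻¹·Bq·V⁻²·Wb·s⁻¹ = cd⁻¹ · s⁻¹ · (kg⁻²·m⁻⁴·s⁶·A²) · (kg·m²·s⁻²·A⁻¹) · s⁻¹ = kg⁻¹·m⁻²·s²·A·cd⁻¹.
Both reduce to kg⁻¹·m⁻²·s²·A·cd⁻¹.

Yes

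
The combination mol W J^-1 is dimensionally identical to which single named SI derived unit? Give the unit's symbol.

W = kg·m²·s⁻³.
J = kg·m²·s⁻².
So J⁻¹ = kg⁻¹·m⁻²·s².
Combining: mol·W·J⁻¹ = mol · (kg·m²·s⁻³) · (kg⁻¹·m⁻²·s²) = s⁻¹·mol.
s⁻¹·mol is the base-SI form of the katal.

kat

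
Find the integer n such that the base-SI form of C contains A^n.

C = s·A.
The exponent of A is 1.

1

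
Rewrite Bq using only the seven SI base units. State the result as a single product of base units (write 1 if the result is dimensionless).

Bq = 1/s = s⁻¹ (activity is decays per second).

s⁻¹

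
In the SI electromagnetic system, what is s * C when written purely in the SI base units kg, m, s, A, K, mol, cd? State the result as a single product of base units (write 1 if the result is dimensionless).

s²·A

C = A·s = s·A (charge = current × time).
Combining: s·C = s · (s·A) = s²·A.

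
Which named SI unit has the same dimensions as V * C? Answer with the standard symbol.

V = kg·m²·s⁻³·A⁻¹.
C = s·A.
Combining: V·C = (kg·m²·s⁻³·A⁻¹) · (s·A) = kg·m²·s⁻².
kg·m²·s⁻² is the base-SI form of the joule.

J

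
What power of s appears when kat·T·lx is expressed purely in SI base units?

-3

kat = s⁻¹·mol.
T = kg·s⁻²·A⁻¹.
lx = m⁻²·cd.
Combining: kat·T·lx = (s⁻¹·mol) · (kg·s⁻²·A⁻¹) · (m⁻²·cd) = kg·m⁻²·s⁻³·A⁻¹·mol·cd.
The exponent of s is -3.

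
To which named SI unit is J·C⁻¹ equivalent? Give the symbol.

J = N·m (work = force × distance),
    = kg·m²·s⁻².
C = A·s = s·A (charge = current × time).
So C⁻¹ = s⁻¹·A⁻¹.
Combining: J·C⁻¹ = (kg·m²·s⁻²) · (s⁻¹·A⁻¹) = kg·m²·s⁻³·A⁻¹.
kg·m²·s⁻³·A⁻¹ is the base-SI form of the volt.

V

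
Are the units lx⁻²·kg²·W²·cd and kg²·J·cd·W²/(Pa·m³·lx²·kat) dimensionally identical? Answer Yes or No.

Left side:
  lx = lm/m² (illuminance = luminous flux per area),
      = m⁻²·cd.
  So lx⁻² = m⁴·cd⁻².
  W = J/s (power = energy per time),
      = kg·m²·s⁻³.
  So W² = kg²·m⁴·s⁻⁶.
  Combining: lx⁻²·kg²·W²·cd = (m⁴·cd⁻²) · kg² · (kg²·m⁴·s⁻⁶) · cd = kg⁴·m⁸·s⁻⁶·cd⁻¹.
Right side:
  Pa = N/m² (pressure = force per area),
      = kg·m⁻¹·s⁻².
  So Pa⁻¹ = kg⁻¹·m·s².
  J = N·m (work = force × distance),
      = kg·m²·s⁻².
  lx = lm/m² (illuminance = luminous flux per area),
      = m⁻²·cd.
  So lx⁻² = m⁴·cd⁻².
  kat = mol/s = s⁻¹·mol (catalytic activity).
  So kat⁻¹ = s·mol⁻¹.
  W = J/s (power = energy per time),
      = kg·m²·s⁻³.
  So W² = kg²·m⁴·s⁻⁶.
  Combining: kg²·Pa⁻¹·J·m⁻³·lx⁻²·cd·kat⁻¹·W² = kg² · (kg⁻¹·m·s²) · (kg·m²·s⁻²) · m⁻³ · (m⁴·cd⁻²) · cd · (s·mol⁻¹) · (kg²·m⁴·s⁻⁶) = kg⁴·m⁸·s⁻⁵·mol⁻¹·cd⁻¹.
Left is kg⁴·m⁸·s⁻⁶·cd⁻¹; right is kg⁴·m⁸·s⁻⁵·mol⁻¹·cd⁻¹ — different.

No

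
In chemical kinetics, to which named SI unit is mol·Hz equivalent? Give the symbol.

kat

Hz = s⁻¹.
Combining: mol·Hz = mol · s⁻¹ = s⁻¹·mol.
s⁻¹·mol is the base-SI form of the katal.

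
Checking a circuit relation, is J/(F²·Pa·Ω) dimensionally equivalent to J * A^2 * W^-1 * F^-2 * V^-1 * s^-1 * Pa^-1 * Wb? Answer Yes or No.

Left side:
  F = C/V (capacitance = charge per voltage),
      = A·s/(kg·m²·s⁻³·A⁻¹) (substituting C and V),
      = kg⁻¹·m⁻²·s⁴·A².
  So F⁻² = kg²·m⁴·s⁻⁸·A⁻⁴.
  Pa = N/m² (pressure = force per area),
      = kg·m⁻¹·s⁻².
  So Pa⁻¹ = kg⁻¹·m·s².
  J = N·m (work = force × distance),
      = kg·m²·s⁻².
  Ω = V/A (resistance = voltage per current),
      = kg·m²·s⁻³·A⁻².
  So Ω⁻¹ = kg⁻¹·m⁻²·s³·A².
  Combining: F⁻²·Pa⁻¹·J·Ω⁻¹ = (kg²·m⁴·s⁻⁸·A⁻⁴) · (kg⁻¹·m·s²) · (kg·m²·s⁻²) · (kg⁻¹·m⁻²·s³·A²) = kg·m⁵·s⁻⁵·A⁻².
Right side:
  J = kg·m²·s⁻².
  W = kg·m²·s⁻³.
  So W⁻¹ = kg⁻¹·m⁻²·s³.
  F = kg⁻¹·m⁻²·s⁴·A².
  So F⁻² = kg²·m⁴·s⁻⁸·A⁻⁴.
  V = kg·m²·s⁻³·A⁻¹.
  So V⁻¹ = kg⁻¹·m⁻²·s³·A.
  Pa = kg·m⁻¹·s⁻².
  So Pa⁻¹ = kg⁻¹·m·s².
  Wb = kg·m²·s⁻²·A⁻¹.
  Combining: J·A²·W⁻¹·F⁻²·V⁻¹·s⁻¹·Pa⁻¹·Wb = (kg·m²·s⁻²) · A² · (kg⁻¹·m⁻²·s³) · (kg²·m⁴·s⁻⁸·A⁻⁴) · (kg⁻¹·m⁻²·s³·A) · s⁻¹ · (kg⁻¹·m·s²) · (kg·m²·s⁻²·A⁻¹) = kg·m⁵·s⁻⁵·A⁻².
Both reduce to kg·m⁵·s⁻⁵·A⁻².

Yes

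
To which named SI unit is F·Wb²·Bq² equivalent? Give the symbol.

F = kg⁻¹·m⁻²·s⁴·A².
Wb = kg·m²·s⁻²·A⁻¹.
So Wb² = kg²·m⁴·s⁻⁴·A⁻².
Bq = s⁻¹.
So Bq² = s⁻².
Combining: F·Wb²·Bq² = (kg⁻¹·m⁻²·s⁴·A²) · (kg²·m⁴·s⁻⁴·A⁻²) · s⁻² = kg·m²·s⁻².
kg·m²·s⁻² is the base-SI form of the joule.

J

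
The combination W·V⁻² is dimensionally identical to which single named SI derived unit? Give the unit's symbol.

S

W = kg·m²·s⁻³.
V = kg·m²·s⁻³·A⁻¹.
So V⁻² = kg⁻²·m⁻⁴·s⁶·A².
Combining: W·V⁻² = (kg·m²·s⁻³) · (kg⁻²·m⁻⁴·s⁶·A²) = kg⁻¹·m⁻²·s³·A².
kg⁻¹·m⁻²·s³·A² is the base-SI form of the siemens.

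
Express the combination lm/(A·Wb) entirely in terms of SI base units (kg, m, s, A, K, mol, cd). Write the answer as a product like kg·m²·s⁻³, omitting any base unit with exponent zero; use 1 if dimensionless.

kg⁻¹·m⁻²·s²·cd

Wb = V·s (flux: a volt is a weber per second),
    = kg·m²·s⁻²·A⁻¹.
So Wb⁻¹ = kg⁻¹·m⁻²·s²·A.
lm = cd·sr = cd (luminous flux; sr is dimensionless).
Combining: A⁻¹·Wb⁻¹·lm = A⁻¹ · (kg⁻¹·m⁻²·s²·A) · cd = kg⁻¹·m⁻²·s²·cd.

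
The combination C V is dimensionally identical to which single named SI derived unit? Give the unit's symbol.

C = A·s = s·A (charge = current × time).
V = W/A (potential = power per current),
    = kg·m²·s⁻³·A⁻¹.
Combining: C·V = (s·A) · (kg·m²·s⁻³·A⁻¹) = kg·m²·s⁻².
kg·m²·s⁻² is the base-SI form of the joule.

J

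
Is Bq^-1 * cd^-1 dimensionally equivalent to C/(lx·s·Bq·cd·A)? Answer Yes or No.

No

Left side:
  Bq = 1/s = s⁻¹ (activity is decays per second).
  So Bq⁻¹ = s.
  Combining: Bq⁻¹·cd⁻¹ = s · cd⁻¹ = s·cd⁻¹.
Right side:
  lx = m⁻²·cd.
  So lx⁻¹ = m²·cd⁻¹.
  Bq = s⁻¹.
  So Bq⁻¹ = s.
  C = s·A.
  Combining: lx⁻¹·s⁻¹·Bq⁻¹·cd⁻¹·C·A⁻¹ = (m²·cd⁻¹) · s⁻¹ · s · cd⁻¹ · (s·A) · A⁻¹ = m²·s·cd⁻².
Left is s·cd⁻¹; right is m²·s·cd⁻² — different.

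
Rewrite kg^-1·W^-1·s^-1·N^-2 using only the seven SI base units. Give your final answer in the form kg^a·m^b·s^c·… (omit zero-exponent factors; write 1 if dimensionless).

kg⁻⁴·m⁻⁴·s⁶

W = kg·m²·s⁻³.
So W⁻¹ = kg⁻¹·m⁻²·s³.
N = kg·m·s⁻².
So N⁻² = kg⁻²·m⁻²·s⁴.
Combining: kg⁻¹·W⁻¹·s⁻¹·N⁻² = kg⁻¹ · (kg⁻¹·m⁻²·s³) · s⁻¹ · (kg⁻²·m⁻²·s⁴) = kg⁻⁴·m⁻⁴·s⁶.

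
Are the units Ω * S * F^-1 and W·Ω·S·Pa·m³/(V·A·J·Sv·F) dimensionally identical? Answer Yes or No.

Left side:
  Ω = kg·m²·s⁻³·A⁻².
  S = kg⁻¹·m⁻²·s³·A².
  F = kg⁻¹·m⁻²·s⁴·A².
  So F⁻¹ = kg·m²·s⁻⁴·A⁻².
  Combining: Ω·S·F⁻¹ = (kg·m²·s⁻³·A⁻²) · (kg⁻¹·m⁻²·s³·A²) · (kg·m²·s⁻⁴·A⁻²) = kg·m²·s⁻⁴·A⁻².
Right side:
  W = J/s (power = energy per time),
      = kg·m²·s⁻³.
  V = W/A (potential = power per current),
      = kg·m²·s⁻³·A⁻¹.
  So V⁻¹ = kg⁻¹·m⁻²·s³·A.
  Ω = V/A (resistance = voltage per current),
      = kg·m²·s⁻³·A⁻².
  S = 1/Ω (conductance is reciprocal resistance),
      = kg⁻¹·m⁻²·s³·A².
  J = N·m (work = force × distance),
      = kg·m²·s⁻².
  So J⁻¹ = kg⁻¹·m⁻²·s².
  Pa = N/m² (pressure = force per area),
      = kg·m⁻¹·s⁻².
  Sv = J/kg (equivalent dose = energy per mass),
      = m²·s⁻².
  So Sv⁻¹ = m⁻²·s².
  F = C/V (capacitance = charge per voltage),
      = A·s/(kg·m²·s⁻³·A⁻¹) (substituting C and V),
      = kg⁻¹·m⁻²·s⁴·A².
  So F⁻¹ = kg·m²·s⁻⁴·A⁻².
  Combining: W·V⁻¹·A⁻¹·Ω·S·J⁻¹·Pa·m³·Sv⁻¹·F⁻¹ = (kg·m²·s⁻³) · (kg⁻¹·m⁻²·s³·A) · A⁻¹ · (kg·m²·s⁻³·A⁻²) · (kg⁻¹·m⁻²·s³·A²) · (kg⁻¹·m⁻²·s²) · (kg·m⁻¹·s⁻²) · m³ · (m⁻²·s²) · (kg·m²·s⁻⁴·A⁻²) = kg·s⁻²·A⁻².
Left is kg·m²·s⁻⁴·A⁻²; right is kg·s⁻²·A⁻² — different.

No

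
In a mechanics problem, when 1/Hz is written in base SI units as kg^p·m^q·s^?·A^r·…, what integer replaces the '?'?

1

Hz = s⁻¹.
So Hz⁻¹ = s.
The exponent of s is 1.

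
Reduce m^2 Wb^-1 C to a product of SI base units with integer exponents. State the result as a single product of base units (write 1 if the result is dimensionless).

kg⁻¹·s³·A²

Wb = V·s (flux: a volt is a weber per second),
    = kg·m²·s⁻²·A⁻¹.
So Wb⁻¹ = kg⁻¹·m⁻²·s²·A.
C = A·s = s·A (charge = current × time).
Combining: m²·Wb⁻¹·C = m² · (kg⁻¹·m⁻²·s²·A) · (s·A) = kg⁻¹·s³·A².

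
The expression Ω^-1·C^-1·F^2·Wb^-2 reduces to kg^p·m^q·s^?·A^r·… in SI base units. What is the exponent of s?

14

Ω = V/A (resistance = voltage per current),
    = kg·m²·s⁻³·A⁻².
So Ω⁻¹ = kg⁻¹·m⁻²·s³·A².
C = A·s = s·A (charge = current × time).
So C⁻¹ = s⁻¹·A⁻¹.
F = C/V (capacitance = charge per voltage),
    = A·s/(kg·m²·s⁻³·A⁻¹) (substituting C and V),
    = kg⁻¹·m⁻²·s⁴·A².
So F² = kg⁻²·m⁻⁴·s⁸·A⁴.
Wb = V·s (flux: a volt is a weber per second),
    = kg·m²·s⁻²·A⁻¹.
So Wb⁻² = kg⁻²·m⁻⁴·s⁴·A².
Combining: Ω⁻¹·C⁻¹·F²·Wb⁻² = (kg⁻¹·m⁻²·s³·A²) · (s⁻¹·A⁻¹) · (kg⁻²·m⁻⁴·s⁸·A⁴) · (kg⁻²·m⁻⁴·s⁴·A²) = kg⁻⁵·m⁻¹⁰·s¹⁴·A⁷.
The exponent of s is 14.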